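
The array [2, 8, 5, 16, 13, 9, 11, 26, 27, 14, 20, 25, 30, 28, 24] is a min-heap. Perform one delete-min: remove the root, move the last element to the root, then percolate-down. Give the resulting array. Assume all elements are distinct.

remove root 2; move last element 24 to root → [24, 8, 5, 16, 13, 9, 11, 26, 27, 14, 20, 25, 30, 28]
24 vs smaller child 5 at index 2, swap → [5, 8, 24, 16, 13, 9, 11, 26, 27, 14, 20, 25, 30, 28]
24 vs smaller child 9 at index 5, swap → [5, 8, 9, 16, 13, 24, 11, 26, 27, 14, 20, 25, 30, 28]

[5, 8, 9, 16, 13, 24, 11, 26, 27, 14, 20, 25, 30, 28]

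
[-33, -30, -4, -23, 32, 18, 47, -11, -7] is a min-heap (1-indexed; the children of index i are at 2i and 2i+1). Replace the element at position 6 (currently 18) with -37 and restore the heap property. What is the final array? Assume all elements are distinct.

[-37, -30, -33, -23, 32, -4, 47, -11, -7]

set index 6 from 18 to -37 → [-33, -30, -4, -23, 32, -37, 47, -11, -7]
-37 < parent -4 at index 3, swap → [-33, -30, -37, -23, 32, -4, 47, -11, -7]
-37 < parent -33 at index 1, swap → [-37, -30, -33, -23, 32, -4, 47, -11, -7]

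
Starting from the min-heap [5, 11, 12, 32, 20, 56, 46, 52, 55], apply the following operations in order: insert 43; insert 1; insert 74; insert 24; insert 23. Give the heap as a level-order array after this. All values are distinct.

[1, 5, 12, 32, 11, 24, 23, 52, 55, 43, 20, 74, 56, 46]

insert 43:
  append 43 at index 9 → [5, 11, 12, 32, 20, 56, 46, 52, 55, 43] (no swap needed)
insert 1:
  append 1 at index 10 → [5, 11, 12, 32, 20, 56, 46, 52, 55, 43, 1]
  1 < parent 20 at index 4, swap → [5, 11, 12, 32, 1, 56, 46, 52, 55, 43, 20]
  1 < parent 11 at index 1, swap → [5, 1, 12, 32, 11, 56, 46, 52, 55, 43, 20]
  1 < parent 5 at index 0, swap → [1, 5, 12, 32, 11, 56, 46, 52, 55, 43, 20]
insert 74:
  append 74 at index 11 → [1, 5, 12, 32, 11, 56, 46, 52, 55, 43, 20, 74] (no swap needed)
insert 24:
  append 24 at index 12 → [1, 5, 12, 32, 11, 56, 46, 52, 55, 43, 20, 74, 24]
  24 < parent 56 at index 5, swap → [1, 5, 12, 32, 11, 24, 46, 52, 55, 43, 20, 74, 56]
insert 23:
  append 23 at index 13 → [1, 5, 12, 32, 11, 24, 46, 52, 55, 43, 20, 74, 56, 23]
  23 < parent 46 at index 6, swap → [1, 5, 12, 32, 11, 24, 23, 52, 55, 43, 20, 74, 56, 46]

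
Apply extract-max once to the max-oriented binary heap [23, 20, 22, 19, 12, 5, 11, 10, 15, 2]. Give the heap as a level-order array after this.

[22, 20, 11, 19, 12, 5, 2, 10, 15]

remove root 23; move last element 2 to root → [2, 20, 22, 19, 12, 5, 11, 10, 15]
2 vs larger child 22 at index 2, swap → [22, 20, 2, 19, 12, 5, 11, 10, 15]
2 vs larger child 11 at index 6, swap → [22, 20, 11, 19, 12, 5, 2, 10, 15]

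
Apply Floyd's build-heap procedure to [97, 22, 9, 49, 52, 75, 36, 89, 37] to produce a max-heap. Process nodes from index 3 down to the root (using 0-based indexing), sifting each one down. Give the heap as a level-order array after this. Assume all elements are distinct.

[97, 89, 75, 49, 52, 9, 36, 22, 37]

sift down from index 3:
  49 vs larger child 89 at index 7, swap → [97, 22, 9, 89, 52, 75, 36, 49, 37]
sift down from index 2:
  9 vs larger child 75 at index 5, swap → [97, 22, 75, 89, 52, 9, 36, 49, 37]
sift down from index 1:
  22 vs larger child 89 at index 3, swap → [97, 89, 75, 22, 52, 9, 36, 49, 37]
  22 vs larger child 49 at index 7, swap → [97, 89, 75, 49, 52, 9, 36, 22, 37]
sift down from index 0: already satisfies heap property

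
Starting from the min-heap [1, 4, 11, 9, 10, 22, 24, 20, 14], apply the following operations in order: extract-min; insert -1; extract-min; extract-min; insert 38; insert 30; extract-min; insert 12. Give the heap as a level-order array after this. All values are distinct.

[10, 12, 11, 14, 20, 22, 24, 38, 30]

extract-min → returns 1:
  remove root 1; move last element 14 to root → [14, 4, 11, 9, 10, 22, 24, 20]
  14 vs smaller child 4 at index 1, swap → [4, 14, 11, 9, 10, 22, 24, 20]
  14 vs smaller child 9 at index 3, swap → [4, 9, 11, 14, 10, 22, 24, 20]
insert -1:
  append -1 at index 8 → [4, 9, 11, 14, 10, 22, 24, 20, -1]
  -1 < parent 14 at index 3, swap → [4, 9, 11, -1, 10, 22, 24, 20, 14]
  -1 < parent 9 at index 1, swap → [4, -1, 11, 9, 10, 22, 24, 20, 14]
  -1 < parent 4 at index 0, swap → [-1, 4, 11, 9, 10, 22, 24, 20, 14]
extract-min → returns -1:
  remove root -1; move last element 14 to root → [14, 4, 11, 9, 10, 22, 24, 20]
  14 vs smaller child 4 at index 1, swap → [4, 14, 11, 9, 10, 22, 24, 20]
  14 vs smaller child 9 at index 3, swap → [4, 9, 11, 14, 10, 22, 24, 20]
extract-min → returns 4:
  remove root 4; move last element 20 to root → [20, 9, 11, 14, 10, 22, 24]
  20 vs smaller child 9 at index 1, swap → [9, 20, 11, 14, 10, 22, 24]
  20 vs smaller child 10 at index 4, swap → [9, 10, 11, 14, 20, 22, 24]
insert 38:
  append 38 at index 7 → [9, 10, 11, 14, 20, 22, 24, 38] (no swap needed)
insert 30:
  append 30 at index 8 → [9, 10, 11, 14, 20, 22, 24, 38, 30] (no swap needed)
extract-min → returns 9:
  remove root 9; move last element 30 to root → [30, 10, 11, 14, 20, 22, 24, 38]
  30 vs smaller child 10 at index 1, swap → [10, 30, 11, 14, 20, 22, 24, 38]
  30 vs smaller child 14 at index 3, swap → [10, 14, 11, 30, 20, 22, 24, 38]
insert 12:
  append 12 at index 8 → [10, 14, 11, 30, 20, 22, 24, 38, 12]
  12 < parent 30 at index 3, swap → [10, 14, 11, 12, 20, 22, 24, 38, 30]
  12 < parent 14 at index 1, swap → [10, 12, 11, 14, 20, 22, 24, 38, 30]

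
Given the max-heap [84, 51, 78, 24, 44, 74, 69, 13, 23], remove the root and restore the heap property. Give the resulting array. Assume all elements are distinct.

remove root 84; move last element 23 to root → [23, 51, 78, 24, 44, 74, 69, 13]
23 vs larger child 78 at index 2, swap → [78, 51, 23, 24, 44, 74, 69, 13]
23 vs larger child 74 at index 5, swap → [78, 51, 74, 24, 44, 23, 69, 13]

[78, 51, 74, 24, 44, 23, 69, 13]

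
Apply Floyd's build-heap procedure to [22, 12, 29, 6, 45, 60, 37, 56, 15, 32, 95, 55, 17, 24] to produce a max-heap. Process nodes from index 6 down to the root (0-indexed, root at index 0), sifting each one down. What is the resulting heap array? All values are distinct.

[95, 56, 60, 22, 45, 55, 37, 6, 15, 32, 12, 29, 17, 24]

sift down from index 6: already satisfies heap property
sift down from index 5: already satisfies heap property
sift down from index 4:
  45 vs larger child 95 at index 10, swap → [22, 12, 29, 6, 95, 60, 37, 56, 15, 32, 45, 55, 17, 24]
sift down from index 3:
  6 vs larger child 56 at index 7, swap → [22, 12, 29, 56, 95, 60, 37, 6, 15, 32, 45, 55, 17, 24]
sift down from index 2:
  29 vs larger child 60 at index 5, swap → [22, 12, 60, 56, 95, 29, 37, 6, 15, 32, 45, 55, 17, 24]
  29 vs larger child 55 at index 11, swap → [22, 12, 60, 56, 95, 55, 37, 6, 15, 32, 45, 29, 17, 24]
sift down from index 1:
  12 vs larger child 95 at index 4, swap → [22, 95, 60, 56, 12, 55, 37, 6, 15, 32, 45, 29, 17, 24]
  12 vs larger child 45 at index 10, swap → [22, 95, 60, 56, 45, 55, 37, 6, 15, 32, 12, 29, 17, 24]
sift down from index 0:
  22 vs larger child 95 at index 1, swap → [95, 22, 60, 56, 45, 55, 37, 6, 15, 32, 12, 29, 17, 24]
  22 vs larger child 56 at index 3, swap → [95, 56, 60, 22, 45, 55, 37, 6, 15, 32, 12, 29, 17, 24]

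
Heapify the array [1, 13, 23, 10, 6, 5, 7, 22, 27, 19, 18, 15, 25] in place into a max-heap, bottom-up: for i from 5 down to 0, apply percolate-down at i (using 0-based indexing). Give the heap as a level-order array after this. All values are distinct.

sift down from index 5:
  5 vs larger child 25 at index 12, swap → [1, 13, 23, 10, 6, 25, 7, 22, 27, 19, 18, 15, 5]
sift down from index 4:
  6 vs larger child 19 at index 9, swap → [1, 13, 23, 10, 19, 25, 7, 22, 27, 6, 18, 15, 5]
sift down from index 3:
  10 vs larger child 27 at index 8, swap → [1, 13, 23, 27, 19, 25, 7, 22, 10, 6, 18, 15, 5]
sift down from index 2:
  23 vs larger child 25 at index 5, swap → [1, 13, 25, 27, 19, 23, 7, 22, 10, 6, 18, 15, 5]
sift down from index 1:
  13 vs larger child 27 at index 3, swap → [1, 27, 25, 13, 19, 23, 7, 22, 10, 6, 18, 15, 5]
  13 vs larger child 22 at index 7, swap → [1, 27, 25, 22, 19, 23, 7, 13, 10, 6, 18, 15, 5]
sift down from index 0:
  1 vs larger child 27 at index 1, swap → [27, 1, 25, 22, 19, 23, 7, 13, 10, 6, 18, 15, 5]
  1 vs larger child 22 at index 3, swap → [27, 22, 25, 1, 19, 23, 7, 13, 10, 6, 18, 15, 5]
  1 vs larger child 13 at index 7, swap → [27, 22, 25, 13, 19, 23, 7, 1, 10, 6, 18, 15, 5]

[27, 22, 25, 13, 19, 23, 7, 1, 10, 6, 18, 15, 5]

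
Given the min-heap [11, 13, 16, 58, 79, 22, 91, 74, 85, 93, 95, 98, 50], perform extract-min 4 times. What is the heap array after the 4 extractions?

[50, 58, 91, 74, 79, 98, 95, 93, 85]

extract-min #1 returns 11:
  remove root 11; move last element 50 to root → [50, 13, 16, 58, 79, 22, 91, 74, 85, 93, 95, 98]
  50 vs smaller child 13 at index 1, swap → [13, 50, 16, 58, 79, 22, 91, 74, 85, 93, 95, 98]
extract-min #2 returns 13:
  remove root 13; move last element 98 to root → [98, 50, 16, 58, 79, 22, 91, 74, 85, 93, 95]
  98 vs smaller child 16 at index 2, swap → [16, 50, 98, 58, 79, 22, 91, 74, 85, 93, 95]
  98 vs smaller child 22 at index 5, swap → [16, 50, 22, 58, 79, 98, 91, 74, 85, 93, 95]
extract-min #3 returns 16:
  remove root 16; move last element 95 to root → [95, 50, 22, 58, 79, 98, 91, 74, 85, 93]
  95 vs smaller child 22 at index 2, swap → [22, 50, 95, 58, 79, 98, 91, 74, 85, 93]
  95 vs smaller child 91 at index 6, swap → [22, 50, 91, 58, 79, 98, 95, 74, 85, 93]
extract-min #4 returns 22:
  remove root 22; move last element 93 to root → [93, 50, 91, 58, 79, 98, 95, 74, 85]
  93 vs smaller child 50 at index 1, swap → [50, 93, 91, 58, 79, 98, 95, 74, 85]
  93 vs smaller child 58 at index 3, swap → [50, 58, 91, 93, 79, 98, 95, 74, 85]
  93 vs smaller child 74 at index 7, swap → [50, 58, 91, 74, 79, 98, 95, 93, 85]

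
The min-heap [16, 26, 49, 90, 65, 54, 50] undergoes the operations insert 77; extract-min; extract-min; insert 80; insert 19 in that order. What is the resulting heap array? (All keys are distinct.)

insert 77:
  append 77 at index 7 → [16, 26, 49, 90, 65, 54, 50, 77]
  77 < parent 90 at index 3, swap → [16, 26, 49, 77, 65, 54, 50, 90]
extract-min → returns 16:
  remove root 16; move last element 90 to root → [90, 26, 49, 77, 65, 54, 50]
  90 vs smaller child 26 at index 1, swap → [26, 90, 49, 77, 65, 54, 50]
  90 vs smaller child 65 at index 4, swap → [26, 65, 49, 77, 90, 54, 50]
extract-min → returns 26:
  remove root 26; move last element 50 to root → [50, 65, 49, 77, 90, 54]
  50 vs smaller child 49 at index 2, swap → [49, 65, 50, 77, 90, 54]
insert 80:
  append 80 at index 6 → [49, 65, 50, 77, 90, 54, 80] (no swap needed)
insert 19:
  append 19 at index 7 → [49, 65, 50, 77, 90, 54, 80, 19]
  19 < parent 77 at index 3, swap → [49, 65, 50, 19, 90, 54, 80, 77]
  19 < parent 65 at index 1, swap → [49, 19, 50, 65, 90, 54, 80, 77]
  19 < parent 49 at index 0, swap → [19, 49, 50, 65, 90, 54, 80, 77]

[19, 49, 50, 65, 90, 54, 80, 77]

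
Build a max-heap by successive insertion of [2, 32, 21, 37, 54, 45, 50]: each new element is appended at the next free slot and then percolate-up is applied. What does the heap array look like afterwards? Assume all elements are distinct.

Insert 2:
  append 2 at index 0 → [2] (no swap needed)
Insert 32:
  append 32 at index 1 → [2, 32]
  32 > parent 2 at index 0, swap → [32, 2]
Insert 21:
  append 21 at index 2 → [32, 2, 21] (no swap needed)
Insert 37:
  append 37 at index 3 → [32, 2, 21, 37]
  37 > parent 2 at index 1, swap → [32, 37, 21, 2]
  37 > parent 32 at index 0, swap → [37, 32, 21, 2]
Insert 54:
  append 54 at index 4 → [37, 32, 21, 2, 54]
  54 > parent 32 at index 1, swap → [37, 54, 21, 2, 32]
  54 > parent 37 at index 0, swap → [54, 37, 21, 2, 32]
Insert 45:
  append 45 at index 5 → [54, 37, 21, 2, 32, 45]
  45 > parent 21 at index 2, swap → [54, 37, 45, 2, 32, 21]
Insert 50:
  append 50 at index 6 → [54, 37, 45, 2, 32, 21, 50]
  50 > parent 45 at index 2, swap → [54, 37, 50, 2, 32, 21, 45]

[54, 37, 50, 2, 32, 21, 45]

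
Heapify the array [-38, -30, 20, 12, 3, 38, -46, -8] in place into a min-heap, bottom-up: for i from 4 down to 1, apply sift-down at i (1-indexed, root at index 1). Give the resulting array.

[-46, -30, -38, -8, 3, 38, 20, 12]

sift down from index 4:
  12 vs only child -8 at index 8, swap → [-38, -30, 20, -8, 3, 38, -46, 12]
sift down from index 3:
  20 vs smaller child -46 at index 7, swap → [-38, -30, -46, -8, 3, 38, 20, 12]
sift down from index 2: already satisfies heap property
sift down from index 1:
  -38 vs smaller child -46 at index 3, swap → [-46, -30, -38, -8, 3, 38, 20, 12]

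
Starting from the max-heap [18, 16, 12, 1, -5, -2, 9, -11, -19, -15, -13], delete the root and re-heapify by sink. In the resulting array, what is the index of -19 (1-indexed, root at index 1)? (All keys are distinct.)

9

remove root 18; move last element -13 to root → [-13, 16, 12, 1, -5, -2, 9, -11, -19, -15]
-13 vs larger child 16 at index 2, swap → [16, -13, 12, 1, -5, -2, 9, -11, -19, -15]
-13 vs larger child 1 at index 4, swap → [16, 1, 12, -13, -5, -2, 9, -11, -19, -15]
-13 vs larger child -11 at index 8, swap → [16, 1, 12, -11, -5, -2, 9, -13, -19, -15]
resulting array: [16, 1, 12, -11, -5, -2, 9, -13, -19, -15]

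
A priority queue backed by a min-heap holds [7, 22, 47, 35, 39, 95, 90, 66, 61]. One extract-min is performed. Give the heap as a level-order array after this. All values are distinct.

remove root 7; move last element 61 to root → [61, 22, 47, 35, 39, 95, 90, 66]
61 vs smaller child 22 at index 1, swap → [22, 61, 47, 35, 39, 95, 90, 66]
61 vs smaller child 35 at index 3, swap → [22, 35, 47, 61, 39, 95, 90, 66]

[22, 35, 47, 61, 39, 95, 90, 66]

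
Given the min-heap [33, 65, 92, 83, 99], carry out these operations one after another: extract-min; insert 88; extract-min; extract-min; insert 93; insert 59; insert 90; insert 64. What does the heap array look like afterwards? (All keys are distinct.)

extract-min → returns 33:
  remove root 33; move last element 99 to root → [99, 65, 92, 83]
  99 vs smaller child 65 at index 1, swap → [65, 99, 92, 83]
  99 vs only child 83 at index 3, swap → [65, 83, 92, 99]
insert 88:
  append 88 at index 4 → [65, 83, 92, 99, 88] (no swap needed)
extract-min → returns 65:
  remove root 65; move last element 88 to root → [88, 83, 92, 99]
  88 vs smaller child 83 at index 1, swap → [83, 88, 92, 99]
extract-min → returns 83:
  remove root 83; move last element 99 to root → [99, 88, 92]
  99 vs smaller child 88 at index 1, swap → [88, 99, 92]
insert 93:
  append 93 at index 3 → [88, 99, 92, 93]
  93 < parent 99 at index 1, swap → [88, 93, 92, 99]
insert 59:
  append 59 at index 4 → [88, 93, 92, 99, 59]
  59 < parent 93 at index 1, swap → [88, 59, 92, 99, 93]
  59 < parent 88 at index 0, swap → [59, 88, 92, 99, 93]
insert 90:
  append 90 at index 5 → [59, 88, 92, 99, 93, 90]
  90 < parent 92 at index 2, swap → [59, 88, 90, 99, 93, 92]
insert 64:
  append 64 at index 6 → [59, 88, 90, 99, 93, 92, 64]
  64 < parent 90 at index 2, swap → [59, 88, 64, 99, 93, 92, 90]

[59, 88, 64, 99, 93, 92, 90]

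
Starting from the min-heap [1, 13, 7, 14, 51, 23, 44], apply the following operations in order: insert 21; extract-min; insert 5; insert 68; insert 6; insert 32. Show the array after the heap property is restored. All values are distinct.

insert 21:
  append 21 at index 7 → [1, 13, 7, 14, 51, 23, 44, 21] (no swap needed)
extract-min → returns 1:
  remove root 1; move last element 21 to root → [21, 13, 7, 14, 51, 23, 44]
  21 vs smaller child 7 at index 2, swap → [7, 13, 21, 14, 51, 23, 44]
insert 5:
  append 5 at index 7 → [7, 13, 21, 14, 51, 23, 44, 5]
  5 < parent 14 at index 3, swap → [7, 13, 21, 5, 51, 23, 44, 14]
  5 < parent 13 at index 1, swap → [7, 5, 21, 13, 51, 23, 44, 14]
  5 < parent 7 at index 0, swap → [5, 7, 21, 13, 51, 23, 44, 14]
insert 68:
  append 68 at index 8 → [5, 7, 21, 13, 51, 23, 44, 14, 68] (no swap needed)
insert 6:
  append 6 at index 9 → [5, 7, 21, 13, 51, 23, 44, 14, 68, 6]
  6 < parent 51 at index 4, swap → [5, 7, 21, 13, 6, 23, 44, 14, 68, 51]
  6 < parent 7 at index 1, swap → [5, 6, 21, 13, 7, 23, 44, 14, 68, 51]
insert 32:
  append 32 at index 10 → [5, 6, 21, 13, 7, 23, 44, 14, 68, 51, 32] (no swap needed)

[5, 6, 21, 13, 7, 23, 44, 14, 68, 51, 32]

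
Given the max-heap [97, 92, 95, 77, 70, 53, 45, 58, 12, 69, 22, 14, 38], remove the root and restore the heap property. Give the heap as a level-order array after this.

remove root 97; move last element 38 to root → [38, 92, 95, 77, 70, 53, 45, 58, 12, 69, 22, 14]
38 vs larger child 95 at index 2, swap → [95, 92, 38, 77, 70, 53, 45, 58, 12, 69, 22, 14]
38 vs larger child 53 at index 5, swap → [95, 92, 53, 77, 70, 38, 45, 58, 12, 69, 22, 14]

[95, 92, 53, 77, 70, 38, 45, 58, 12, 69, 22, 14]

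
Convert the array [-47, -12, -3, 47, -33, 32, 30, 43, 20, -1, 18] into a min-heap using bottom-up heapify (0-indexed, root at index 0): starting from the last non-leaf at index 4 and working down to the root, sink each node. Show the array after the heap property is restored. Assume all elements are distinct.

[-47, -33, -3, 20, -12, 32, 30, 43, 47, -1, 18]

sift down from index 4: already satisfies heap property
sift down from index 3:
  47 vs smaller child 20 at index 8, swap → [-47, -12, -3, 20, -33, 32, 30, 43, 47, -1, 18]
sift down from index 2: already satisfies heap property
sift down from index 1:
  -12 vs smaller child -33 at index 4, swap → [-47, -33, -3, 20, -12, 32, 30, 43, 47, -1, 18]
sift down from index 0: already satisfies heap property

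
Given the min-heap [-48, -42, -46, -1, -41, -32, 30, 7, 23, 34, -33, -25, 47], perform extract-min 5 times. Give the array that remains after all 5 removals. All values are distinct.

[-32, -1, -25, 7, 34, 23, 30, 47]

extract-min #1 returns -48:
  remove root -48; move last element 47 to root → [47, -42, -46, -1, -41, -32, 30, 7, 23, 34, -33, -25]
  47 vs smaller child -46 at index 2, swap → [-46, -42, 47, -1, -41, -32, 30, 7, 23, 34, -33, -25]
  47 vs smaller child -32 at index 5, swap → [-46, -42, -32, -1, -41, 47, 30, 7, 23, 34, -33, -25]
  47 vs only child -25 at index 11, swap → [-46, -42, -32, -1, -41, -25, 30, 7, 23, 34, -33, 47]
extract-min #2 returns -46:
  remove root -46; move last element 47 to root → [47, -42, -32, -1, -41, -25, 30, 7, 23, 34, -33]
  47 vs smaller child -42 at index 1, swap → [-42, 47, -32, -1, -41, -25, 30, 7, 23, 34, -33]
  47 vs smaller child -41 at index 4, swap → [-42, -41, -32, -1, 47, -25, 30, 7, 23, 34, -33]
  47 vs smaller child -33 at index 10, swap → [-42, -41, -32, -1, -33, -25, 30, 7, 23, 34, 47]
extract-min #3 returns -42:
  remove root -42; move last element 47 to root → [47, -41, -32, -1, -33, -25, 30, 7, 23, 34]
  47 vs smaller child -41 at index 1, swap → [-41, 47, -32, -1, -33, -25, 30, 7, 23, 34]
  47 vs smaller child -33 at index 4, swap → [-41, -33, -32, -1, 47, -25, 30, 7, 23, 34]
  47 vs only child 34 at index 9, swap → [-41, -33, -32, -1, 34, -25, 30, 7, 23, 47]
extract-min #4 returns -41:
  remove root -41; move last element 47 to root → [47, -33, -32, -1, 34, -25, 30, 7, 23]
  47 vs smaller child -33 at index 1, swap → [-33, 47, -32, -1, 34, -25, 30, 7, 23]
  47 vs smaller child -1 at index 3, swap → [-33, -1, -32, 47, 34, -25, 30, 7, 23]
  47 vs smaller child 7 at index 7, swap → [-33, -1, -32, 7, 34, -25, 30, 47, 23]
extract-min #5 returns -33:
  remove root -33; move last element 23 to root → [23, -1, -32, 7, 34, -25, 30, 47]
  23 vs smaller child -32 at index 2, swap → [-32, -1, 23, 7, 34, -25, 30, 47]
  23 vs smaller child -25 at index 5, swap → [-32, -1, -25, 7, 34, 23, 30, 47]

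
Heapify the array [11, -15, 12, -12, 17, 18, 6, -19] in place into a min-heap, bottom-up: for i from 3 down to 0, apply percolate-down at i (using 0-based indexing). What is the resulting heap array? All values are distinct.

[-19, -15, 6, -12, 17, 18, 12, 11]

sift down from index 3:
  -12 vs only child -19 at index 7, swap → [11, -15, 12, -19, 17, 18, 6, -12]
sift down from index 2:
  12 vs smaller child 6 at index 6, swap → [11, -15, 6, -19, 17, 18, 12, -12]
sift down from index 1:
  -15 vs smaller child -19 at index 3, swap → [11, -19, 6, -15, 17, 18, 12, -12]
sift down from index 0:
  11 vs smaller child -19 at index 1, swap → [-19, 11, 6, -15, 17, 18, 12, -12]
  11 vs smaller child -15 at index 3, swap → [-19, -15, 6, 11, 17, 18, 12, -12]
  11 vs only child -12 at index 7, swap → [-19, -15, 6, -12, 17, 18, 12, 11]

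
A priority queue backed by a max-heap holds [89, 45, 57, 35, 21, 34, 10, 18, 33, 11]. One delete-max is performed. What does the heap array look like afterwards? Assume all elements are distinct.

[57, 45, 34, 35, 21, 11, 10, 18, 33]

remove root 89; move last element 11 to root → [11, 45, 57, 35, 21, 34, 10, 18, 33]
11 vs larger child 57 at index 2, swap → [57, 45, 11, 35, 21, 34, 10, 18, 33]
11 vs larger child 34 at index 5, swap → [57, 45, 34, 35, 21, 11, 10, 18, 33]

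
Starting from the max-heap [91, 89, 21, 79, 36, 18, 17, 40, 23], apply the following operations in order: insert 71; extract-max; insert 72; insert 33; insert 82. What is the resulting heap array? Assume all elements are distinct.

[89, 79, 82, 40, 72, 21, 17, 36, 23, 71, 33, 18]

insert 71:
  append 71 at index 9 → [91, 89, 21, 79, 36, 18, 17, 40, 23, 71]
  71 > parent 36 at index 4, swap → [91, 89, 21, 79, 71, 18, 17, 40, 23, 36]
extract-max → returns 91:
  remove root 91; move last element 36 to root → [36, 89, 21, 79, 71, 18, 17, 40, 23]
  36 vs larger child 89 at index 1, swap → [89, 36, 21, 79, 71, 18, 17, 40, 23]
  36 vs larger child 79 at index 3, swap → [89, 79, 21, 36, 71, 18, 17, 40, 23]
  36 vs larger child 40 at index 7, swap → [89, 79, 21, 40, 71, 18, 17, 36, 23]
insert 72:
  append 72 at index 9 → [89, 79, 21, 40, 71, 18, 17, 36, 23, 72]
  72 > parent 71 at index 4, swap → [89, 79, 21, 40, 72, 18, 17, 36, 23, 71]
insert 33:
  append 33 at index 10 → [89, 79, 21, 40, 72, 18, 17, 36, 23, 71, 33] (no swap needed)
insert 82:
  append 82 at index 11 → [89, 79, 21, 40, 72, 18, 17, 36, 23, 71, 33, 82]
  82 > parent 18 at index 5, swap → [89, 79, 21, 40, 72, 82, 17, 36, 23, 71, 33, 18]
  82 > parent 21 at index 2, swap → [89, 79, 82, 40, 72, 21, 17, 36, 23, 71, 33, 18]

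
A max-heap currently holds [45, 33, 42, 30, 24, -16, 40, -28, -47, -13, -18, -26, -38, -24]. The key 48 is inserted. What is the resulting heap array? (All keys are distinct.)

[48, 33, 45, 30, 24, -16, 42, -28, -47, -13, -18, -26, -38, -24, 40]

append 48 at index 14 → [45, 33, 42, 30, 24, -16, 40, -28, -47, -13, -18, -26, -38, -24, 48]
48 > parent 40 at index 6, swap → [45, 33, 42, 30, 24, -16, 48, -28, -47, -13, -18, -26, -38, -24, 40]
48 > parent 42 at index 2, swap → [45, 33, 48, 30, 24, -16, 42, -28, -47, -13, -18, -26, -38, -24, 40]
48 > parent 45 at index 0, swap → [48, 33, 45, 30, 24, -16, 42, -28, -47, -13, -18, -26, -38, -24, 40]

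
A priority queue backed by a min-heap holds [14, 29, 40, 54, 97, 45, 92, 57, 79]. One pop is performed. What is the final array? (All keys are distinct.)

[29, 54, 40, 57, 97, 45, 92, 79]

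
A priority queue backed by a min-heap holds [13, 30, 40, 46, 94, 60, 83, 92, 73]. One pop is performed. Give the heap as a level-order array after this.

remove root 13; move last element 73 to root → [73, 30, 40, 46, 94, 60, 83, 92]
73 vs smaller child 30 at index 1, swap → [30, 73, 40, 46, 94, 60, 83, 92]
73 vs smaller child 46 at index 3, swap → [30, 46, 40, 73, 94, 60, 83, 92]

[30, 46, 40, 73, 94, 60, 83, 92]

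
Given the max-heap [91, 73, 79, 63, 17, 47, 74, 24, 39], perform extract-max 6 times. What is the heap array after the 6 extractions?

[39, 24, 17]

extract-max #1 returns 91:
  remove root 91; move last element 39 to root → [39, 73, 79, 63, 17, 47, 74, 24]
  39 vs larger child 79 at index 2, swap → [79, 73, 39, 63, 17, 47, 74, 24]
  39 vs larger child 74 at index 6, swap → [79, 73, 74, 63, 17, 47, 39, 24]
extract-max #2 returns 79:
  remove root 79; move last element 24 to root → [24, 73, 74, 63, 17, 47, 39]
  24 vs larger child 74 at index 2, swap → [74, 73, 24, 63, 17, 47, 39]
  24 vs larger child 47 at index 5, swap → [74, 73, 47, 63, 17, 24, 39]
extract-max #3 returns 74:
  remove root 74; move last element 39 to root → [39, 73, 47, 63, 17, 24]
  39 vs larger child 73 at index 1, swap → [73, 39, 47, 63, 17, 24]
  39 vs larger child 63 at index 3, swap → [73, 63, 47, 39, 17, 24]
extract-max #4 returns 73:
  remove root 73; move last element 24 to root → [24, 63, 47, 39, 17]
  24 vs larger child 63 at index 1, swap → [63, 24, 47, 39, 17]
  24 vs larger child 39 at index 3, swap → [63, 39, 47, 24, 17]
extract-max #5 returns 63:
  remove root 63; move last element 17 to root → [17, 39, 47, 24]
  17 vs larger child 47 at index 2, swap → [47, 39, 17, 24]
extract-max #6 returns 47:
  remove root 47; move last element 24 to root → [24, 39, 17]
  24 vs larger child 39 at index 1, swap → [39, 24, 17]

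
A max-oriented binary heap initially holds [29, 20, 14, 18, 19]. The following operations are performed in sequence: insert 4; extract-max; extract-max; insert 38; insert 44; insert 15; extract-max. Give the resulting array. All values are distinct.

insert 4:
  append 4 at index 5 → [29, 20, 14, 18, 19, 4] (no swap needed)
extract-max → returns 29:
  remove root 29; move last element 4 to root → [4, 20, 14, 18, 19]
  4 vs larger child 20 at index 1, swap → [20, 4, 14, 18, 19]
  4 vs larger child 19 at index 4, swap → [20, 19, 14, 18, 4]
extract-max → returns 20:
  remove root 20; move last element 4 to root → [4, 19, 14, 18]
  4 vs larger child 19 at index 1, swap → [19, 4, 14, 18]
  4 vs only child 18 at index 3, swap → [19, 18, 14, 4]
insert 38:
  append 38 at index 4 → [19, 18, 14, 4, 38]
  38 > parent 18 at index 1, swap → [19, 38, 14, 4, 18]
  38 > parent 19 at index 0, swap → [38, 19, 14, 4, 18]
insert 44:
  append 44 at index 5 → [38, 19, 14, 4, 18, 44]
  44 > parent 14 at index 2, swap → [38, 19, 44, 4, 18, 14]
  44 > parent 38 at index 0, swap → [44, 19, 38, 4, 18, 14]
insert 15:
  append 15 at index 6 → [44, 19, 38, 4, 18, 14, 15] (no swap needed)
extract-max → returns 44:
  remove root 44; move last element 15 to root → [15, 19, 38, 4, 18, 14]
  15 vs larger child 38 at index 2, swap → [38, 19, 15, 4, 18, 14]

[38, 19, 15, 4, 18, 14]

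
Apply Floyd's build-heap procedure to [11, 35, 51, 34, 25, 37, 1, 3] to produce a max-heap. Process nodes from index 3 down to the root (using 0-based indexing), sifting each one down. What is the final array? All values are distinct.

[51, 35, 37, 34, 25, 11, 1, 3]

sift down from index 3: already satisfies heap property
sift down from index 2: already satisfies heap property
sift down from index 1: already satisfies heap property
sift down from index 0:
  11 vs larger child 51 at index 2, swap → [51, 35, 11, 34, 25, 37, 1, 3]
  11 vs larger child 37 at index 5, swap → [51, 35, 37, 34, 25, 11, 1, 3]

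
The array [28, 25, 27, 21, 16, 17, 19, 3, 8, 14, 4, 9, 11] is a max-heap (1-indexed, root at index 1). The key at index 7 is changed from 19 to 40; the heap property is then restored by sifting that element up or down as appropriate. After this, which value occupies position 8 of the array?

3

set index 7 from 19 to 40 → [28, 25, 27, 21, 16, 17, 40, 3, 8, 14, 4, 9, 11]
40 > parent 27 at index 3, swap → [28, 25, 40, 21, 16, 17, 27, 3, 8, 14, 4, 9, 11]
40 > parent 28 at index 1, swap → [40, 25, 28, 21, 16, 17, 27, 3, 8, 14, 4, 9, 11]
resulting array: [40, 25, 28, 21, 16, 17, 27, 3, 8, 14, 4, 9, 11]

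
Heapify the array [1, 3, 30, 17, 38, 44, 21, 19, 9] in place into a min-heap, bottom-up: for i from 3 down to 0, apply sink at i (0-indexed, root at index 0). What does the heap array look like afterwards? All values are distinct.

sift down from index 3:
  17 vs smaller child 9 at index 8, swap → [1, 3, 30, 9, 38, 44, 21, 19, 17]
sift down from index 2:
  30 vs smaller child 21 at index 6, swap → [1, 3, 21, 9, 38, 44, 30, 19, 17]
sift down from index 1: already satisfies heap property
sift down from index 0: already satisfies heap property

[1, 3, 21, 9, 38, 44, 30, 19, 17]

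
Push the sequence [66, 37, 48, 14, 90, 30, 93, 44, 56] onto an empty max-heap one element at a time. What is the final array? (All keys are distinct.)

Insert 66:
  append 66 at index 0 → [66] (no swap needed)
Insert 37:
  append 37 at index 1 → [66, 37] (no swap needed)
Insert 48:
  append 48 at index 2 → [66, 37, 48] (no swap needed)
Insert 14:
  append 14 at index 3 → [66, 37, 48, 14] (no swap needed)
Insert 90:
  append 90 at index 4 → [66, 37, 48, 14, 90]
  90 > parent 37 at index 1, swap → [66, 90, 48, 14, 37]
  90 > parent 66 at index 0, swap → [90, 66, 48, 14, 37]
Insert 30:
  append 30 at index 5 → [90, 66, 48, 14, 37, 30] (no swap needed)
Insert 93:
  append 93 at index 6 → [90, 66, 48, 14, 37, 30, 93]
  93 > parent 48 at index 2, swap → [90, 66, 93, 14, 37, 30, 48]
  93 > parent 90 at index 0, swap → [93, 66, 90, 14, 37, 30, 48]
Insert 44:
  append 44 at index 7 → [93, 66, 90, 14, 37, 30, 48, 44]
  44 > parent 14 at index 3, swap → [93, 66, 90, 44, 37, 30, 48, 14]
Insert 56:
  append 56 at index 8 → [93, 66, 90, 44, 37, 30, 48, 14, 56]
  56 > parent 44 at index 3, swap → [93, 66, 90, 56, 37, 30, 48, 14, 44]

[93, 66, 90, 56, 37, 30, 48, 14, 44]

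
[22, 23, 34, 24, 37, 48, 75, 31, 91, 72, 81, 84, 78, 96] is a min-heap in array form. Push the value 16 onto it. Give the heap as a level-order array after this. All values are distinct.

[16, 23, 22, 24, 37, 48, 34, 31, 91, 72, 81, 84, 78, 96, 75]

append 16 at index 14 → [22, 23, 34, 24, 37, 48, 75, 31, 91, 72, 81, 84, 78, 96, 16]
16 < parent 75 at index 6, swap → [22, 23, 34, 24, 37, 48, 16, 31, 91, 72, 81, 84, 78, 96, 75]
16 < parent 34 at index 2, swap → [22, 23, 16, 24, 37, 48, 34, 31, 91, 72, 81, 84, 78, 96, 75]
16 < parent 22 at index 0, swap → [16, 23, 22, 24, 37, 48, 34, 31, 91, 72, 81, 84, 78, 96, 75]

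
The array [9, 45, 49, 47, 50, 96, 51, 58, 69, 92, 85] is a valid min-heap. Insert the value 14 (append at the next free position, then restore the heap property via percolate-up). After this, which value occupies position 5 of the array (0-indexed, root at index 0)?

append 14 at index 11 → [9, 45, 49, 47, 50, 96, 51, 58, 69, 92, 85, 14]
14 < parent 96 at index 5, swap → [9, 45, 49, 47, 50, 14, 51, 58, 69, 92, 85, 96]
14 < parent 49 at index 2, swap → [9, 45, 14, 47, 50, 49, 51, 58, 69, 92, 85, 96]
resulting array: [9, 45, 14, 47, 50, 49, 51, 58, 69, 92, 85, 96]

49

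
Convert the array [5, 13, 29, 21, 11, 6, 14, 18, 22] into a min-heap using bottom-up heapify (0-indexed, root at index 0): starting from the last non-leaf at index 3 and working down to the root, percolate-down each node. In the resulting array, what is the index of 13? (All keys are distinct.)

4

sift down from index 3:
  21 vs smaller child 18 at index 7, swap → [5, 13, 29, 18, 11, 6, 14, 21, 22]
sift down from index 2:
  29 vs smaller child 6 at index 5, swap → [5, 13, 6, 18, 11, 29, 14, 21, 22]
sift down from index 1:
  13 vs smaller child 11 at index 4, swap → [5, 11, 6, 18, 13, 29, 14, 21, 22]
sift down from index 0: already satisfies heap property
resulting array: [5, 11, 6, 18, 13, 29, 14, 21, 22]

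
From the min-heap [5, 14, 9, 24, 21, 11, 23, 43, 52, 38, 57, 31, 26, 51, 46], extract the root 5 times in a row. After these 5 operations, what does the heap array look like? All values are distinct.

[23, 24, 26, 31, 38, 57, 51, 43, 52, 46]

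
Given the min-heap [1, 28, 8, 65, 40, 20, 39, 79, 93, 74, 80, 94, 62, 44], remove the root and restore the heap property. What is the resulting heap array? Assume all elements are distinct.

[8, 28, 20, 65, 40, 44, 39, 79, 93, 74, 80, 94, 62]

remove root 1; move last element 44 to root → [44, 28, 8, 65, 40, 20, 39, 79, 93, 74, 80, 94, 62]
44 vs smaller child 8 at index 2, swap → [8, 28, 44, 65, 40, 20, 39, 79, 93, 74, 80, 94, 62]
44 vs smaller child 20 at index 5, swap → [8, 28, 20, 65, 40, 44, 39, 79, 93, 74, 80, 94, 62]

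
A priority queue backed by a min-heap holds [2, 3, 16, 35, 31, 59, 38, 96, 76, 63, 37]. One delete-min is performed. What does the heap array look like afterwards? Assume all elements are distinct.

[3, 31, 16, 35, 37, 59, 38, 96, 76, 63]

remove root 2; move last element 37 to root → [37, 3, 16, 35, 31, 59, 38, 96, 76, 63]
37 vs smaller child 3 at index 1, swap → [3, 37, 16, 35, 31, 59, 38, 96, 76, 63]
37 vs smaller child 31 at index 4, swap → [3, 31, 16, 35, 37, 59, 38, 96, 76, 63]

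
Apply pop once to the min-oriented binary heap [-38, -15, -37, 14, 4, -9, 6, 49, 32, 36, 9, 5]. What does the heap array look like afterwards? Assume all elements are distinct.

remove root -38; move last element 5 to root → [5, -15, -37, 14, 4, -9, 6, 49, 32, 36, 9]
5 vs smaller child -37 at index 2, swap → [-37, -15, 5, 14, 4, -9, 6, 49, 32, 36, 9]
5 vs smaller child -9 at index 5, swap → [-37, -15, -9, 14, 4, 5, 6, 49, 32, 36, 9]

[-37, -15, -9, 14, 4, 5, 6, 49, 32, 36, 9]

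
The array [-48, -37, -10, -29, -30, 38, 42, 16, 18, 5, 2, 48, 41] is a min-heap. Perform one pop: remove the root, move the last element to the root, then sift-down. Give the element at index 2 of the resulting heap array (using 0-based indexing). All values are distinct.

-10

remove root -48; move last element 41 to root → [41, -37, -10, -29, -30, 38, 42, 16, 18, 5, 2, 48]
41 vs smaller child -37 at index 1, swap → [-37, 41, -10, -29, -30, 38, 42, 16, 18, 5, 2, 48]
41 vs smaller child -30 at index 4, swap → [-37, -30, -10, -29, 41, 38, 42, 16, 18, 5, 2, 48]
41 vs smaller child 2 at index 10, swap → [-37, -30, -10, -29, 2, 38, 42, 16, 18, 5, 41, 48]
resulting array: [-37, -30, -10, -29, 2, 38, 42, 16, 18, 5, 41, 48]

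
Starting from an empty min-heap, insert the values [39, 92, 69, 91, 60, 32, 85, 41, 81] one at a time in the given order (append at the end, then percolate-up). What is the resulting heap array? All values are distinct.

Insert 39:
  append 39 at index 0 → [39] (no swap needed)
Insert 92:
  append 92 at index 1 → [39, 92] (no swap needed)
Insert 69:
  append 69 at index 2 → [39, 92, 69] (no swap needed)
Insert 91:
  append 91 at index 3 → [39, 92, 69, 91]
  91 < parent 92 at index 1, swap → [39, 91, 69, 92]
Insert 60:
  append 60 at index 4 → [39, 91, 69, 92, 60]
  60 < parent 91 at index 1, swap → [39, 60, 69, 92, 91]
Insert 32:
  append 32 at index 5 → [39, 60, 69, 92, 91, 32]
  32 < parent 69 at index 2, swap → [39, 60, 32, 92, 91, 69]
  32 < parent 39 at index 0, swap → [32, 60, 39, 92, 91, 69]
Insert 85:
  append 85 at index 6 → [32, 60, 39, 92, 91, 69, 85] (no swap needed)
Insert 41:
  append 41 at index 7 → [32, 60, 39, 92, 91, 69, 85, 41]
  41 < parent 92 at index 3, swap → [32, 60, 39, 41, 91, 69, 85, 92]
  41 < parent 60 at index 1, swap → [32, 41, 39, 60, 91, 69, 85, 92]
Insert 81:
  append 81 at index 8 → [32, 41, 39, 60, 91, 69, 85, 92, 81] (no swap needed)

[32, 41, 39, 60, 91, 69, 85, 92, 81]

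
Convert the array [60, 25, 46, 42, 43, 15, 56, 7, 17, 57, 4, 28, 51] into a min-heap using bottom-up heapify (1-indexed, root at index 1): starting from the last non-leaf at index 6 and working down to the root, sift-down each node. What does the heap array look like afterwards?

[4, 7, 15, 17, 25, 28, 56, 42, 60, 57, 43, 46, 51]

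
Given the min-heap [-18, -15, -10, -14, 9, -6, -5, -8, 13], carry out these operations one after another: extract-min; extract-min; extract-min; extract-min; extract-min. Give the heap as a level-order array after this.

[-6, -5, 9, 13]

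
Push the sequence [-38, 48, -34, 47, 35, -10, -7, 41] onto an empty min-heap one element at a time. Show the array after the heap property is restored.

[-38, 35, -34, 41, 47, -10, -7, 48]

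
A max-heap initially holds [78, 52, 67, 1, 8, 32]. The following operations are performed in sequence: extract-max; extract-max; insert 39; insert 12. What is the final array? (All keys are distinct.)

extract-max → returns 78:
  remove root 78; move last element 32 to root → [32, 52, 67, 1, 8]
  32 vs larger child 67 at index 2, swap → [67, 52, 32, 1, 8]
extract-max → returns 67:
  remove root 67; move last element 8 to root → [8, 52, 32, 1]
  8 vs larger child 52 at index 1, swap → [52, 8, 32, 1]
insert 39:
  append 39 at index 4 → [52, 8, 32, 1, 39]
  39 > parent 8 at index 1, swap → [52, 39, 32, 1, 8]
insert 12:
  append 12 at index 5 → [52, 39, 32, 1, 8, 12] (no swap needed)

[52, 39, 32, 1, 8, 12]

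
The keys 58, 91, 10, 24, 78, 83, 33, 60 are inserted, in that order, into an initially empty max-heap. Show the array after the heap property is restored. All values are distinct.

[91, 78, 83, 60, 58, 10, 33, 24]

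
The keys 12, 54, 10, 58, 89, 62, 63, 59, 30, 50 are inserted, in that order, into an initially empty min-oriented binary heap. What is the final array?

Insert 12:
  append 12 at index 0 → [12] (no swap needed)
Insert 54:
  append 54 at index 1 → [12, 54] (no swap needed)
Insert 10:
  append 10 at index 2 → [12, 54, 10]
  10 < parent 12 at index 0, swap → [10, 54, 12]
Insert 58:
  append 58 at index 3 → [10, 54, 12, 58] (no swap needed)
Insert 89:
  append 89 at index 4 → [10, 54, 12, 58, 89] (no swap needed)
Insert 62:
  append 62 at index 5 → [10, 54, 12, 58, 89, 62] (no swap needed)
Insert 63:
  append 63 at index 6 → [10, 54, 12, 58, 89, 62, 63] (no swap needed)
Insert 59:
  append 59 at index 7 → [10, 54, 12, 58, 89, 62, 63, 59] (no swap needed)
Insert 30:
  append 30 at index 8 → [10, 54, 12, 58, 89, 62, 63, 59, 30]
  30 < parent 58 at index 3, swap → [10, 54, 12, 30, 89, 62, 63, 59, 58]
  30 < parent 54 at index 1, swap → [10, 30, 12, 54, 89, 62, 63, 59, 58]
Insert 50:
  append 50 at index 9 → [10, 30, 12, 54, 89, 62, 63, 59, 58, 50]
  50 < parent 89 at index 4, swap → [10, 30, 12, 54, 50, 62, 63, 59, 58, 89]

[10, 30, 12, 54, 50, 62, 63, 59, 58, 89]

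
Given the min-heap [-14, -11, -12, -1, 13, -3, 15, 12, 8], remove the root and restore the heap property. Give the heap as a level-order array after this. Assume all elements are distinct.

[-12, -11, -3, -1, 13, 8, 15, 12]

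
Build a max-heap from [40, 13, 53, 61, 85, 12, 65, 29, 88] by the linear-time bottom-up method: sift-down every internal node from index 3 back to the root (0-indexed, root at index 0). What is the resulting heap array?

sift down from index 3:
  61 vs larger child 88 at index 8, swap → [40, 13, 53, 88, 85, 12, 65, 29, 61]
sift down from index 2:
  53 vs larger child 65 at index 6, swap → [40, 13, 65, 88, 85, 12, 53, 29, 61]
sift down from index 1:
  13 vs larger child 88 at index 3, swap → [40, 88, 65, 13, 85, 12, 53, 29, 61]
  13 vs larger child 61 at index 8, swap → [40, 88, 65, 61, 85, 12, 53, 29, 13]
sift down from index 0:
  40 vs larger child 88 at index 1, swap → [88, 40, 65, 61, 85, 12, 53, 29, 13]
  40 vs larger child 85 at index 4, swap → [88, 85, 65, 61, 40, 12, 53, 29, 13]

[88, 85, 65, 61, 40, 12, 53, 29, 13]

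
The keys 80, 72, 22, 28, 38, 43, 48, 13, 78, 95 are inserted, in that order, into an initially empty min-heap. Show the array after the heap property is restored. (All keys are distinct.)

Insert 80:
  append 80 at index 0 → [80] (no swap needed)
Insert 72:
  append 72 at index 1 → [80, 72]
  72 < parent 80 at index 0, swap → [72, 80]
Insert 22:
  append 22 at index 2 → [72, 80, 22]
  22 < parent 72 at index 0, swap → [22, 80, 72]
Insert 28:
  append 28 at index 3 → [22, 80, 72, 28]
  28 < parent 80 at index 1, swap → [22, 28, 72, 80]
Insert 38:
  append 38 at index 4 → [22, 28, 72, 80, 38] (no swap needed)
Insert 43:
  append 43 at index 5 → [22, 28, 72, 80, 38, 43]
  43 < parent 72 at index 2, swap → [22, 28, 43, 80, 38, 72]
Insert 48:
  append 48 at index 6 → [22, 28, 43, 80, 38, 72, 48] (no swap needed)
Insert 13:
  append 13 at index 7 → [22, 28, 43, 80, 38, 72, 48, 13]
  13 < parent 80 at index 3, swap → [22, 28, 43, 13, 38, 72, 48, 80]
  13 < parent 28 at index 1, swap → [22, 13, 43, 28, 38, 72, 48, 80]
  13 < parent 22 at index 0, swap → [13, 22, 43, 28, 38, 72, 48, 80]
Insert 78:
  append 78 at index 8 → [13, 22, 43, 28, 38, 72, 48, 80, 78] (no swap needed)
Insert 95:
  append 95 at index 9 → [13, 22, 43, 28, 38, 72, 48, 80, 78, 95] (no swap needed)

[13, 22, 43, 28, 38, 72, 48, 80, 78, 95]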